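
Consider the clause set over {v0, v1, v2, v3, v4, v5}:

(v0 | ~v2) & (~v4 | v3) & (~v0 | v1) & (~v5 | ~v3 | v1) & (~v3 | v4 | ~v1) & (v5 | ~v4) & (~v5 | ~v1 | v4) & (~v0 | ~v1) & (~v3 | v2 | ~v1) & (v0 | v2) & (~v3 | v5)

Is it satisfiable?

Try v0 = 1.
The clause (v1) is unit, so v1 = 1.
That conflicts with the unit clause (~v1).
That branch fails; take v0 = 0 instead.
The clause (~v2) is unit, so v2 = 0.
That conflicts with the unit clause (v2).
Either choice for v0 ends in contradiction.
No assignment satisfies every clause.

Unsatisfiable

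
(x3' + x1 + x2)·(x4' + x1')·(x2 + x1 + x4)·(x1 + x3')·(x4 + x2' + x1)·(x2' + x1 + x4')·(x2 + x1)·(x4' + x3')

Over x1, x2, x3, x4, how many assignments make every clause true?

There are 2^4 = 16 truth assignments over (x1, x2, x3, x4).
Check each against the 8 clauses (columns in the order x1, x2, x3, x4):
  F F F F  ✗ fails (x2 + x1 + x4)
  F F F T  ✗ fails (x2 + x1)
  F F T F  ✗ fails (x3' + x1 + x2)
  F F T T  ✗ fails (x3' + x1 + x2)
  F T F F  ✗ fails (x4 + x2' + x1)
  F T F T  ✗ fails (x2' + x1 + x4')
  F T T F  ✗ fails (x1 + x3')
  F T T T  ✗ fails (x1 + x3')
  T F F F  ✓ satisfies all
  T F F T  ✗ fails (x4' + x1')
  T F T F  ✓ satisfies all
  T F T T  ✗ fails (x4' + x1')
  T T F F  ✓ satisfies all
  T T F T  ✗ fails (x4' + x1')
  T T T F  ✓ satisfies all
  T T T T  ✗ fails (x4' + x1')
4 of the 16 rows are models.

4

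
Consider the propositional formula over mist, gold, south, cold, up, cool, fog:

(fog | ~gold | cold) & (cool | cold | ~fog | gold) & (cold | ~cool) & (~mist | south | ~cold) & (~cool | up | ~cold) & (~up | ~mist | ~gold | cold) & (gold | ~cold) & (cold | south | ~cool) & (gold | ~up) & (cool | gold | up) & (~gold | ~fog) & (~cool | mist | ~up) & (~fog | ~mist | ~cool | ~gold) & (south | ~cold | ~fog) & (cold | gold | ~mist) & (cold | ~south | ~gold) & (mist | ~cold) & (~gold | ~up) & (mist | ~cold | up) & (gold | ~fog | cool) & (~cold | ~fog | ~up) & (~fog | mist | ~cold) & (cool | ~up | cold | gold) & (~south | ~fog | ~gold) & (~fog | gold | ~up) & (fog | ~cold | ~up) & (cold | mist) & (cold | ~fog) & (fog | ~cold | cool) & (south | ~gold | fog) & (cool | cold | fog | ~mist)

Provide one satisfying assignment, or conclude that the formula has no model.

Try cold = 1.
The clause (gold) is unit, so gold = 1.
The clause (~fog) is unit, so fog = 0.
The clause (mist) is unit, so mist = 1.
The clause (south) is unit, so south = 1.
The clause (~up) is unit, so up = 0.
The clause (~cool) is unit, so cool = 0.
Now (cool) is unsatisfied and unit — conflict.
So cold must be the other value — set cold = 0.
The clause (~cool) is unit, so cool = 0.
The clause (mist) is unit, so mist = 1.
The clause (gold) is unit, so gold = 1.
The clause (fog) is unit, so fog = 1.
Now (~fog) is unsatisfied and unit — conflict.
Both values of cold lead to a conflict.

UNSATISFIABLE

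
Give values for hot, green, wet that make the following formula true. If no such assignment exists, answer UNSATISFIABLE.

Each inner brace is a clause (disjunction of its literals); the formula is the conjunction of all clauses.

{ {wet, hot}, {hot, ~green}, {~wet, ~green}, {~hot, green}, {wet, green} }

hot=1; green=1; wet=0

Branch on wet: set wet = 0.
Unit clause (hot) forces hot = 1.
Unit clause (green) forces green = 1.
Every clause now holds.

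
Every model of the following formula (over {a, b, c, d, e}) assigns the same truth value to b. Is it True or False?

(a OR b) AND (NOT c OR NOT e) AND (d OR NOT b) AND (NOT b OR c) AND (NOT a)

True

Suppose b = false.
The clause (a) is unit, so a = true.
But (NOT a) is also a unit clause — contradiction.
So every satisfying assignment has b = True.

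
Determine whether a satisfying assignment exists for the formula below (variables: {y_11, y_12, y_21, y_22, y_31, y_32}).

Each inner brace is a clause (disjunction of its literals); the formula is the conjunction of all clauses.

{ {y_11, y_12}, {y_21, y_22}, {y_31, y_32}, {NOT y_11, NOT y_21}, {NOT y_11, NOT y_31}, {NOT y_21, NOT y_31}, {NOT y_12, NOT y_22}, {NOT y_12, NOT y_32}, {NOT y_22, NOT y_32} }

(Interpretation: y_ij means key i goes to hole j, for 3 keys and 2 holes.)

Case y_11 = true:
Unit clause (NOT y_21) forces y_21 = false.
Unit clause (y_22) forces y_22 = true.
Unit clause (NOT y_31) forces y_31 = false.
Unit clause (y_32) forces y_32 = true.
Now (NOT y_32) is unsatisfied and unit — conflict.
Backtrack on y_11: now try y_11 = false.
Unit clause (y_12) forces y_12 = true.
Unit clause (NOT y_22) forces y_22 = false.
Unit clause (y_21) forces y_21 = true.
Unit clause (NOT y_31) forces y_31 = false.
Unit clause (y_32) forces y_32 = true.
Now (NOT y_32) is unsatisfied and unit — conflict.
Neither y_11 = true nor y_11 = false works.
No assignment satisfies every clause.

No, unsatisfiable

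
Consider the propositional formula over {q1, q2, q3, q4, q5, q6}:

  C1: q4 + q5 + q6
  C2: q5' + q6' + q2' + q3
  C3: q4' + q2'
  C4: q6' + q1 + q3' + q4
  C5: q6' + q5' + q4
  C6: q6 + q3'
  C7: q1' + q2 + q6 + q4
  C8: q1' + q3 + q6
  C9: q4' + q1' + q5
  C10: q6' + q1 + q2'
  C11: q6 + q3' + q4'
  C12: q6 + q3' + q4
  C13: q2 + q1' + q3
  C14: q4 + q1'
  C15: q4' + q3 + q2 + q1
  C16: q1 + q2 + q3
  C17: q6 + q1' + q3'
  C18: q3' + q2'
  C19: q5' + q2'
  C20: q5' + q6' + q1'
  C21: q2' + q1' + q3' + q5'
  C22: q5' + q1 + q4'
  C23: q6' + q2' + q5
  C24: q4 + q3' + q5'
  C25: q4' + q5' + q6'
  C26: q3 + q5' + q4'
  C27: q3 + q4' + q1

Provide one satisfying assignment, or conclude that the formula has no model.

q1=0, q2=0, q3=1, q4=1, q5=0, q6=1

Case q4 = 1:
From the singleton clause (q2'), q2 = 0.
Case q6 = 1:
From the singleton clause (q5'), q5 = 0.
From the singleton clause (q1'), q1 = 0.
From the singleton clause (q3), q3 = 1.
All clauses are satisfied.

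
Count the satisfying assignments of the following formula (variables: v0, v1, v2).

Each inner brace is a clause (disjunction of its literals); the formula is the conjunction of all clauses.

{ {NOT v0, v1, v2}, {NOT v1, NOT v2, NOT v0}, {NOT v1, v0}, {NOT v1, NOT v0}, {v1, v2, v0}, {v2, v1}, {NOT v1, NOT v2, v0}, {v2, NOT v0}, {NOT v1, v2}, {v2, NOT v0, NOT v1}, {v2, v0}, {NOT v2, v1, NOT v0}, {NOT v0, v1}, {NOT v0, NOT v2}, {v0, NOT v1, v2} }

1

There are 2^3 = 8 truth assignments over (v0, v1, v2).
Check each against the 15 clauses (columns in the order v0, v1, v2):
  F F F  ✗ fails (v1 OR v2 OR v0)
  F F T  ✓ satisfies all
  F T F  ✗ fails (NOT v1 OR v0)
  F T T  ✗ fails (NOT v1 OR v0)
  T F F  ✗ fails (NOT v0 OR v1 OR v2)
  T F T  ✗ fails (NOT v2 OR v1 OR NOT v0)
  T T F  ✗ fails (NOT v1 OR NOT v0)
  T T T  ✗ fails (NOT v1 OR NOT v2 OR NOT v0)
1 of the 8 rows is a model.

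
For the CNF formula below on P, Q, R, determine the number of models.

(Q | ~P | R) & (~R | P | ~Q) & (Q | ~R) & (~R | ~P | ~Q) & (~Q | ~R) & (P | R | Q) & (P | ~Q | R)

There are 2^3 = 8 truth assignments over (P, Q, R).
Check each against the 7 clauses (columns in the order P, Q, R):
  F F F  ✗ fails (P | R | Q)
  F F T  ✗ fails (Q | ~R)
  F T F  ✗ fails (P | ~Q | R)
  F T T  ✗ fails (~R | P | ~Q)
  T F F  ✗ fails (Q | ~P | R)
  T F T  ✗ fails (Q | ~R)
  T T F  ✓ satisfies all
  T T T  ✗ fails (~R | ~P | ~Q)
1 of the 8 rows is a model.

1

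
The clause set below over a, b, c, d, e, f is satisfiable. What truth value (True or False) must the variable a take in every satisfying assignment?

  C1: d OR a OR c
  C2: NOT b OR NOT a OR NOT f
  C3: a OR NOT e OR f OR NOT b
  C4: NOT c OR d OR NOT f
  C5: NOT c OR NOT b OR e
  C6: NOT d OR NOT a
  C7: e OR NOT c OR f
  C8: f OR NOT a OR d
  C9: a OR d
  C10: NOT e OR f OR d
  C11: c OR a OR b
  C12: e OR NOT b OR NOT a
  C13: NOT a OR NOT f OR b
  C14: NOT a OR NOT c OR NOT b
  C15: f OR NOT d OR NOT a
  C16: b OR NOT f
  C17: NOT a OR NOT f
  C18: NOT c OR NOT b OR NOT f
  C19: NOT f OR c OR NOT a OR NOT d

False

Suppose a = true.
From the singleton clause (NOT d), d = false.
From the singleton clause (f), f = true.
But (NOT f) is also a unit clause — contradiction.
So every satisfying assignment has a = False.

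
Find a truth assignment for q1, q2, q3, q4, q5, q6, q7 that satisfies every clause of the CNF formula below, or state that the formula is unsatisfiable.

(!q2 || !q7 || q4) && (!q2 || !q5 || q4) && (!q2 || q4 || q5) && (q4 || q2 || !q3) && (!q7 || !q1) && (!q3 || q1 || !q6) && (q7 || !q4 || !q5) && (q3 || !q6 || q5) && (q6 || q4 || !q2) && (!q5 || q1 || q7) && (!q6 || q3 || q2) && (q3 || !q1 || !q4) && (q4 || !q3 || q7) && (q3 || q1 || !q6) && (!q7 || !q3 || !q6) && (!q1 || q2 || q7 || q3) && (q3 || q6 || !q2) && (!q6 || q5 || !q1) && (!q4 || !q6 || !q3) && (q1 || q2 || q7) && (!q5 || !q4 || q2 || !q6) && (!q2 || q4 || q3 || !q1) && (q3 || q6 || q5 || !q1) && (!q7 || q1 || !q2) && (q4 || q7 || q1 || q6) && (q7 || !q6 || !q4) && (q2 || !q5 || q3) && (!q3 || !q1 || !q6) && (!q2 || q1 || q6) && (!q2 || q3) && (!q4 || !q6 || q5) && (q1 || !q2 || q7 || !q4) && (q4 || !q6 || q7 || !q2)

q1 ↦ false, q2 ↦ false, q3 ↦ false, q4 ↦ false, q5 ↦ false, q6 ↦ false, q7 ↦ true

Case q7 = true:
From the singleton clause (!q1), q1 = false.
From the singleton clause (!q2), q2 = false.
Case q4 = false:
From the singleton clause (!q3), q3 = false.
From the singleton clause (!q6), q6 = false.
From the singleton clause (!q5), q5 = false.
Every clause now holds.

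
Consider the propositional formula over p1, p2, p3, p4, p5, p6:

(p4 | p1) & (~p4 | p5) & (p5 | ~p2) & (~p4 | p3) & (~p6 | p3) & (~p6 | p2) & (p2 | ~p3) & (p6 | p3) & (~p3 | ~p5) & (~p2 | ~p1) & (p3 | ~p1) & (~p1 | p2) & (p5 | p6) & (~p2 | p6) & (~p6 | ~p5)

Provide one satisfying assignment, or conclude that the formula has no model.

Suppose p4 = 1.
(p5) alone gives p5 = 1.
(p3) alone gives p3 = 1.
That conflicts with the unit clause (~p3).
So p4 must be the other value — set p4 = 0.
(p1) alone gives p1 = 1.
(~p2) alone gives p2 = 0.
That conflicts with the unit clause (p2).
Both values of p4 lead to a conflict.

UNSATISFIABLE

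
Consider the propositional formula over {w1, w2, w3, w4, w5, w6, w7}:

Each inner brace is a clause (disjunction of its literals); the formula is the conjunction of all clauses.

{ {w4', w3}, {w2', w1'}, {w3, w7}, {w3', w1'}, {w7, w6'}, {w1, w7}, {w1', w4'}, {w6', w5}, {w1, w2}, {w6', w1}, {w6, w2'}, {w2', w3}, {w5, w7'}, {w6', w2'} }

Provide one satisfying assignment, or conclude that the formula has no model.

Case w4 = 0:
Case w2 = 0:
Unit clause (w1) forces w1 = 1.
Unit clause (w3') forces w3 = 0.
Unit clause (w7) forces w7 = 1.
Unit clause (w5) forces w5 = 1.
No clause remains; w6 is free.

w1 ↦ 1; w2 ↦ 0; w3 ↦ 0; w4 ↦ 0; w5 ↦ 1; w6 ↦ 1; w7 ↦ 1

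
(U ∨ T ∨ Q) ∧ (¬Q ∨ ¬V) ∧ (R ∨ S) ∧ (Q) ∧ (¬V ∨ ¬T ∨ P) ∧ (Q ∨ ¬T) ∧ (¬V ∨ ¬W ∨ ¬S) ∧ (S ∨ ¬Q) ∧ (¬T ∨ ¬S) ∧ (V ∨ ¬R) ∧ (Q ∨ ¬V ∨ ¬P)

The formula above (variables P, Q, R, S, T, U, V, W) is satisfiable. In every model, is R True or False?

Suppose R = True.
(Q) alone gives Q = True.
(¬V) alone gives V = False.
But (V) is also a unit clause — contradiction.
So every satisfying assignment has R = False.

False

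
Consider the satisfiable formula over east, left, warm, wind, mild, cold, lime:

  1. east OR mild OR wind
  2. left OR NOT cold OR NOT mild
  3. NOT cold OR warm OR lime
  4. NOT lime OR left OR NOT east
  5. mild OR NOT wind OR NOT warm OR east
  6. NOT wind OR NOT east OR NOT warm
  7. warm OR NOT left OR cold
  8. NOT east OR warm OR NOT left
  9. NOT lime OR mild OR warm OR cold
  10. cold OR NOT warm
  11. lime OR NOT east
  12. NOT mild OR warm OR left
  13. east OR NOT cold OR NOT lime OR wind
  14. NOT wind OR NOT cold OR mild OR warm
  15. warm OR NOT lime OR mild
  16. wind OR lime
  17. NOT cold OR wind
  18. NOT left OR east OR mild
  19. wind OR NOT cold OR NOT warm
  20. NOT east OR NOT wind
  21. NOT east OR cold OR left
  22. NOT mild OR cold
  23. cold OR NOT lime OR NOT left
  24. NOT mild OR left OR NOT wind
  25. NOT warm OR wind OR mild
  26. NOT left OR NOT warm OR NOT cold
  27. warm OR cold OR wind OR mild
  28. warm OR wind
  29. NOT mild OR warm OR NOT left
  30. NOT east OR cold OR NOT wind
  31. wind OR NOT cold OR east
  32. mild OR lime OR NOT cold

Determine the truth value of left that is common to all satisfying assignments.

Suppose left = true.
Suppose warm = true.
Unit clause (cold) forces cold = true.
That conflicts with the unit clause (NOT cold).
That branch fails; take warm = false instead.
Unit clause (cold) forces cold = true.
Unit clause (lime) forces lime = true.
Unit clause (NOT east) forces east = false.
Unit clause (wind) forces wind = true.
Unit clause (mild) forces mild = true.
That conflicts with the unit clause (NOT mild).
Either choice for warm ends in contradiction.
So every satisfying assignment has left = False.

False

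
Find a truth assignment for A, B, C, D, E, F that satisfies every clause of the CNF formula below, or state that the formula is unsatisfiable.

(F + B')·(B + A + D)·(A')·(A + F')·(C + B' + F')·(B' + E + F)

A ↦ 0,  B ↦ 0,  C ↦ 0,  D ↦ 1,  E ↦ 1,  F ↦ 0

(A') alone gives A = 0.
(F') alone gives F = 0.
(B') alone gives B = 0.
(D) alone gives D = 1.
Every clause is now satisfied; C, E are unconstrained.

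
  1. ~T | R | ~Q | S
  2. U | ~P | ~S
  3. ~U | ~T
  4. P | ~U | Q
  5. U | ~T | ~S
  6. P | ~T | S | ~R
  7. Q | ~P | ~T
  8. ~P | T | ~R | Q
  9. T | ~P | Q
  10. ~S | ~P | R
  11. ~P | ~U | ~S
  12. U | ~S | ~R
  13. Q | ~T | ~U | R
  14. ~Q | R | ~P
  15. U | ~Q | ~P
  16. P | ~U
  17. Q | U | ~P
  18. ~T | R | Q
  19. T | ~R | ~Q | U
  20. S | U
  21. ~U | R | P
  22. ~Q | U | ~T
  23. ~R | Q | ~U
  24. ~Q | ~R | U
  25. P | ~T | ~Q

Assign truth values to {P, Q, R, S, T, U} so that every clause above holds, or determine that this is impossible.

Suppose U = 0.
Unit clause (S) forces S = 1.
Unit clause (~P) forces P = 0.
Unit clause (~T) forces T = 0.
Unit clause (~R) forces R = 0.
No clause remains; Q is free.

P ↦ 0, Q ↦ 0, R ↦ 0, S ↦ 1, T ↦ 0, U ↦ 0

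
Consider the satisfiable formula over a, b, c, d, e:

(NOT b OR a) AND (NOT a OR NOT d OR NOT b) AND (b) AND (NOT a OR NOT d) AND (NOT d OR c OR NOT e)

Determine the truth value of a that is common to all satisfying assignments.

Suppose a = false.
(NOT b) alone gives b = false.
That conflicts with the unit clause (b).
So every satisfying assignment has a = True.

True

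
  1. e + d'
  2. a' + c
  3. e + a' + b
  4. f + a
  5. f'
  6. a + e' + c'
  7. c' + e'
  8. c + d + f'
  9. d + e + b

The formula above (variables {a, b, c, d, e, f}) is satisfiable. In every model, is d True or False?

Suppose d = 1.
From the singleton clause (e), e = 1.
From the singleton clause (f'), f = 0.
From the singleton clause (a), a = 1.
From the singleton clause (c), c = 1.
But (c') is also a unit clause — contradiction.
So every satisfying assignment has d = False.

False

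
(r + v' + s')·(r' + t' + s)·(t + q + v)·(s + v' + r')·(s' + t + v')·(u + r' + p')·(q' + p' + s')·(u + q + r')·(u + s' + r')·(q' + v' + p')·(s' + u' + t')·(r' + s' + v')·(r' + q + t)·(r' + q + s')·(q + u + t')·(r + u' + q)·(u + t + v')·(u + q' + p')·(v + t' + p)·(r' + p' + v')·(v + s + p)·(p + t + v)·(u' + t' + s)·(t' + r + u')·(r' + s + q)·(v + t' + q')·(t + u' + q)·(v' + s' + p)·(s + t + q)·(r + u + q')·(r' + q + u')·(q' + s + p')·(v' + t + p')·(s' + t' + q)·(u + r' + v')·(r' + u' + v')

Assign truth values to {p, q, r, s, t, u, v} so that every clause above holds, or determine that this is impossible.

p=0, q=1, r=0, s=0, t=0, u=1, v=1

Suppose r = 0.
Suppose v = 1.
Unit clause (s') forces s = 0.
Suppose q = 1.
Unit clause (p') forces p = 0.
Unit clause (u) forces u = 1.
Unit clause (t') forces t = 0.
All clauses are satisfied.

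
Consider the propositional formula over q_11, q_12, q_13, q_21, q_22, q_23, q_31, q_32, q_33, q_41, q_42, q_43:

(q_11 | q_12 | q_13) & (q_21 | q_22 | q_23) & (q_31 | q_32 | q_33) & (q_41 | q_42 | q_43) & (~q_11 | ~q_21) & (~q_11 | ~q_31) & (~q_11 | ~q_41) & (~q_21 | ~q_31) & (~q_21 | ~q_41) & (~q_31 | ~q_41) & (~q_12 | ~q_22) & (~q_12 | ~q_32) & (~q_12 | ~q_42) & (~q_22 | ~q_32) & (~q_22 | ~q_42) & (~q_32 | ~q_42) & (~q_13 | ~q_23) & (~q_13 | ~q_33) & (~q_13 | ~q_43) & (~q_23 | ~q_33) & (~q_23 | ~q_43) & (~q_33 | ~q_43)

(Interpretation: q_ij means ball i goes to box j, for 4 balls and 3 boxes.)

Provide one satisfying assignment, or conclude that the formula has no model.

UNSATISFIABLE

Try q_11 = 0.
Try q_12 = 1.
The clause (~q_22) is unit, so q_22 = 0.
The clause (~q_32) is unit, so q_32 = 0.
The clause (~q_42) is unit, so q_42 = 0.
Try q_21 = 1.
The clause (~q_31) is unit, so q_31 = 0.
The clause (q_33) is unit, so q_33 = 1.
The clause (~q_41) is unit, so q_41 = 0.
The clause (q_43) is unit, so q_43 = 1.
Now (~q_43) is unsatisfied and unit — conflict.
Backtrack on q_21: now try q_21 = 0.
The clause (q_23) is unit, so q_23 = 1.
The clause (~q_13) is unit, so q_13 = 0.
The clause (~q_33) is unit, so q_33 = 0.
The clause (q_31) is unit, so q_31 = 1.
The clause (~q_41) is unit, so q_41 = 0.
The clause (q_43) is unit, so q_43 = 1.
Now (~q_43) is unsatisfied and unit — conflict.
Either choice for q_21 ends in contradiction.
Backtrack on q_12: now try q_12 = 0.
The clause (q_13) is unit, so q_13 = 1.
The clause (~q_23) is unit, so q_23 = 0.
The clause (~q_33) is unit, so q_33 = 0.
The clause (~q_43) is unit, so q_43 = 0.
Try q_21 = 1.
The clause (~q_31) is unit, so q_31 = 0.
The clause (q_32) is unit, so q_32 = 1.
The clause (~q_41) is unit, so q_41 = 0.
The clause (q_42) is unit, so q_42 = 1.
Now (~q_42) is unsatisfied and unit — conflict.
Backtrack on q_21: now try q_21 = 0.
The clause (q_22) is unit, so q_22 = 1.
The clause (~q_32) is unit, so q_32 = 0.
The clause (q_31) is unit, so q_31 = 1.
The clause (~q_41) is unit, so q_41 = 0.
The clause (q_42) is unit, so q_42 = 1.
Now (~q_42) is unsatisfied and unit — conflict.
Either choice for q_21 ends in contradiction.
Either choice for q_12 ends in contradiction.
Backtrack on q_11: now try q_11 = 1.
The clause (~q_21) is unit, so q_21 = 0.
The clause (~q_31) is unit, so q_31 = 0.
The clause (~q_41) is unit, so q_41 = 0.
Try q_22 = 1.
The clause (~q_12) is unit, so q_12 = 0.
The clause (~q_32) is unit, so q_32 = 0.
The clause (q_33) is unit, so q_33 = 1.
The clause (~q_42) is unit, so q_42 = 0.
The clause (q_43) is unit, so q_43 = 1.
Now (~q_43) is unsatisfied and unit — conflict.
Backtrack on q_22: now try q_22 = 0.
The clause (q_23) is unit, so q_23 = 1.
The clause (~q_13) is unit, so q_13 = 0.
The clause (~q_33) is unit, so q_33 = 0.
The clause (q_32) is unit, so q_32 = 1.
The clause (~q_12) is unit, so q_12 = 0.
The clause (~q_42) is unit, so q_42 = 0.
The clause (q_43) is unit, so q_43 = 1.
Now (~q_43) is unsatisfied and unit — conflict.
Either choice for q_22 ends in contradiction.
Either choice for q_11 ends in contradiction.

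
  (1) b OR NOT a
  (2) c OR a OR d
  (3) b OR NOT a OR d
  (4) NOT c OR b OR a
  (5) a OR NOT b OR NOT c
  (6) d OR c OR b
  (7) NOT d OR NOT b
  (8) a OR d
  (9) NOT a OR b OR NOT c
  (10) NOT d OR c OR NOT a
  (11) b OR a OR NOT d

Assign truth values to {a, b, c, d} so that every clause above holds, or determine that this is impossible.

Branch on b: set b = true.
Unit clause (NOT d) forces d = false.
Unit clause (a) forces a = true.
Every clause is now satisfied; c is unconstrained.

a=true; b=true; c=true; d=false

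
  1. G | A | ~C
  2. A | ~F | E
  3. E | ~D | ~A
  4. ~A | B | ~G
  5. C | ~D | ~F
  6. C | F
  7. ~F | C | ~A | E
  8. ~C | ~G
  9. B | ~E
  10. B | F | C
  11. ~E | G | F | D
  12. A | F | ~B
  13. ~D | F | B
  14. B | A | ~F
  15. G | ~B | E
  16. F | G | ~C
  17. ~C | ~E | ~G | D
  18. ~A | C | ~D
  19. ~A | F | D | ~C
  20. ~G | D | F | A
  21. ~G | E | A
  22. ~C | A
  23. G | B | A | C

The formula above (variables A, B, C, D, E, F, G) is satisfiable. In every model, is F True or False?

Suppose F = 0.
From the singleton clause (C), C = 1.
From the singleton clause (~G), G = 0.
Now (G) is unsatisfied and unit — conflict.
So every satisfying assignment has F = True.

True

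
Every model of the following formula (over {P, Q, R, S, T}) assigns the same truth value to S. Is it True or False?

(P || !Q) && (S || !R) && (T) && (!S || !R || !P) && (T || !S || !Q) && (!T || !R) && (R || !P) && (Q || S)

True

Suppose S = false.
From the singleton clause (!R), R = false.
From the singleton clause (T), T = true.
From the singleton clause (!P), P = false.
From the singleton clause (!Q), Q = false.
That conflicts with the unit clause (Q).
So every satisfying assignment has S = True.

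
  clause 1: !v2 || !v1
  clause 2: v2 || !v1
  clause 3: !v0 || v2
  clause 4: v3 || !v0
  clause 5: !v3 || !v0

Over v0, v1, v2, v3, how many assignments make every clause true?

There are 2^4 = 16 truth assignments over (v0, v1, v2, v3).
Split on v0. With v0 = true, the clauses containing v0 are satisfied and !v0 drops from the rest; 0 of the 2^3 = 8 assignments to the other variables satisfy what remains.
With v0 = false, by the same count on the reduced clause set, 4 assignments work.
Total: 0 + 4 = 4.

4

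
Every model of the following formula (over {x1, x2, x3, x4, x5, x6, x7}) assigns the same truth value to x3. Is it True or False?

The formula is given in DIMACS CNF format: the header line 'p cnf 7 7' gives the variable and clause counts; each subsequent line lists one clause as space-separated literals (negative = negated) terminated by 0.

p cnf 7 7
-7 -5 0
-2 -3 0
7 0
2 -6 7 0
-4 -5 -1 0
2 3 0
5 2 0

Suppose x3 = True.
(¬x2) alone gives x2 = False.
(x7) alone gives x7 = True.
(¬x5) alone gives x5 = False.
Now (x5) is unsatisfied and unit — conflict.
So every satisfying assignment has x3 = False.

False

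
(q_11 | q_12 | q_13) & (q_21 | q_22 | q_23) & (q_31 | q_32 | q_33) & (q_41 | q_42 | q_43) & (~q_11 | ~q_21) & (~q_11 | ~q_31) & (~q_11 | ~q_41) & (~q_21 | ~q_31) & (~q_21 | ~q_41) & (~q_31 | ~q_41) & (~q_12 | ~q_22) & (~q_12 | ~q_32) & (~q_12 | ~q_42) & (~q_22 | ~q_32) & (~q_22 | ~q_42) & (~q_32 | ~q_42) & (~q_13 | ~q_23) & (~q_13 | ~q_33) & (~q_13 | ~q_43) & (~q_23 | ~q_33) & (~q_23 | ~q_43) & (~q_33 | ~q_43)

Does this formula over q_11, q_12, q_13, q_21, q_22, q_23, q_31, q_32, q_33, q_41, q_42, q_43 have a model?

No

Case q_11 = 0:
Case q_12 = 1:
From the singleton clause (~q_22), q_22 = 0.
From the singleton clause (~q_32), q_32 = 0.
From the singleton clause (~q_42), q_42 = 0.
Case q_21 = 1:
From the singleton clause (~q_31), q_31 = 0.
From the singleton clause (q_33), q_33 = 1.
From the singleton clause (~q_41), q_41 = 0.
From the singleton clause (q_43), q_43 = 1.
But (~q_43) is also a unit clause — contradiction.
So q_21 must be the other value — set q_21 = 0.
From the singleton clause (q_23), q_23 = 1.
From the singleton clause (~q_13), q_13 = 0.
From the singleton clause (~q_33), q_33 = 0.
From the singleton clause (q_31), q_31 = 1.
From the singleton clause (~q_41), q_41 = 0.
From the singleton clause (q_43), q_43 = 1.
But (~q_43) is also a unit clause — contradiction.
Neither q_21 = 1 nor q_21 = 0 works.
So q_12 must be the other value — set q_12 = 0.
From the singleton clause (q_13), q_13 = 1.
From the singleton clause (~q_23), q_23 = 0.
From the singleton clause (~q_33), q_33 = 0.
From the singleton clause (~q_43), q_43 = 0.
Case q_21 = 1:
From the singleton clause (~q_31), q_31 = 0.
From the singleton clause (q_32), q_32 = 1.
From the singleton clause (~q_41), q_41 = 0.
From the singleton clause (q_42), q_42 = 1.
But (~q_42) is also a unit clause — contradiction.
So q_21 must be the other value — set q_21 = 0.
From the singleton clause (q_22), q_22 = 1.
From the singleton clause (~q_32), q_32 = 0.
From the singleton clause (q_31), q_31 = 1.
From the singleton clause (~q_41), q_41 = 0.
From the singleton clause (q_42), q_42 = 1.
But (~q_42) is also a unit clause — contradiction.
Neither q_21 = 1 nor q_21 = 0 works.
Neither q_12 = 1 nor q_12 = 0 works.
So q_11 must be the other value — set q_11 = 1.
From the singleton clause (~q_21), q_21 = 0.
From the singleton clause (~q_31), q_31 = 0.
From the singleton clause (~q_41), q_41 = 0.
Case q_22 = 1:
From the singleton clause (~q_12), q_12 = 0.
From the singleton clause (~q_32), q_32 = 0.
From the singleton clause (q_33), q_33 = 1.
From the singleton clause (~q_42), q_42 = 0.
From the singleton clause (q_43), q_43 = 1.
But (~q_43) is also a unit clause — contradiction.
So q_22 must be the other value — set q_22 = 0.
From the singleton clause (q_23), q_23 = 1.
From the singleton clause (~q_13), q_13 = 0.
From the singleton clause (~q_33), q_33 = 0.
From the singleton clause (q_32), q_32 = 1.
From the singleton clause (~q_12), q_12 = 0.
From the singleton clause (~q_42), q_42 = 0.
From the singleton clause (q_43), q_43 = 1.
But (~q_43) is also a unit clause — contradiction.
Neither q_22 = 1 nor q_22 = 0 works.
Neither q_11 = 1 nor q_11 = 0 works.
No assignment satisfies every clause.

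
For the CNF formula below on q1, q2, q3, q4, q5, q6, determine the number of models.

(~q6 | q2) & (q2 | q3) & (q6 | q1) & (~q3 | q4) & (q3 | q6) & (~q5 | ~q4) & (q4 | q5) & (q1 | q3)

There are 2^6 = 64 truth assignments over (q1, q2, q3, q4, q5, q6).
Split on q4. With q4 = 1, the clauses containing q4 are satisfied and ~q4 drops from the rest; 5 of the 2^5 = 32 assignments to the other variables satisfy what remains.
With q4 = 0, by the same count on the reduced clause set, 1 assignment works.
(One model: q1=F, q2=T, q3=T, q4=T, q5=F, q6=T.)
Total: 5 + 1 = 6.

6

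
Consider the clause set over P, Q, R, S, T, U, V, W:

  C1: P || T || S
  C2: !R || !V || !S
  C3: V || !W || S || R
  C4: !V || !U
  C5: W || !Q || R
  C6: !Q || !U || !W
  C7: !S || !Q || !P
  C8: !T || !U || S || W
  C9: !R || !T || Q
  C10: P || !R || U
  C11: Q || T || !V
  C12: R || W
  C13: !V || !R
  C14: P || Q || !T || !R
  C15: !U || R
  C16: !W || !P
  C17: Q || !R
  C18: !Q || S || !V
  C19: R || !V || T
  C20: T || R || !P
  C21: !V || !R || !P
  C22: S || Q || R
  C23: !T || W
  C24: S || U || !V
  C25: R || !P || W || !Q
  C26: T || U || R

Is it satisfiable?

Try V = false.
Try R = true.
(Q) alone gives Q = true.
Try U = true.
(!W) alone gives W = false.
(!T) alone gives T = false.
Try P = false.
(S) alone gives S = true.
All clauses are satisfied.
A satisfying assignment: P: false,  Q: true,  R: true,  S: true,  T: false,  U: true,  V: false,  W: false.

Yes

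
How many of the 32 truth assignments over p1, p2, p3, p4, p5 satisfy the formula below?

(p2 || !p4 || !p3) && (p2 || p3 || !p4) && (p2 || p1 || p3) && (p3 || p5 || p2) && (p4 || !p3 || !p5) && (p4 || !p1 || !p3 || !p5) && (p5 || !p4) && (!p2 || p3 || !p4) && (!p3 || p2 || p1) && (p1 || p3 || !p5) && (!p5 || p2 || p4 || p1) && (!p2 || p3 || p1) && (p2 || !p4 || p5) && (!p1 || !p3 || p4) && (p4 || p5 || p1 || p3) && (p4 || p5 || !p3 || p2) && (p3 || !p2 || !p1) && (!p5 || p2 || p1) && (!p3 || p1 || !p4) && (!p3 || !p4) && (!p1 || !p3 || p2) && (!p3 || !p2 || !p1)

There are 2^5 = 32 truth assignments over (p1, p2, p3, p4, p5).
Split on p2. With p2 = true, the clauses containing p2 are satisfied and !p2 drops from the rest; 1 of the 2^4 = 16 assignments to the other variables satisfy what remains.
With p2 = false, by the same count on the reduced clause set, 1 assignment works.
Total: 1 + 1 = 2.

2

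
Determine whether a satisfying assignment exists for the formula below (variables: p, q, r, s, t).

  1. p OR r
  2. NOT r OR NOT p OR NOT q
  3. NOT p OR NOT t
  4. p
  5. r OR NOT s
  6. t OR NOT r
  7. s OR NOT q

Yes

(p) alone gives p = true.
(NOT t) alone gives t = false.
(NOT r) alone gives r = false.
(NOT s) alone gives s = false.
(NOT q) alone gives q = false.
Every clause now holds.
A satisfying assignment: p=true, q=false, r=false, s=false, t=false.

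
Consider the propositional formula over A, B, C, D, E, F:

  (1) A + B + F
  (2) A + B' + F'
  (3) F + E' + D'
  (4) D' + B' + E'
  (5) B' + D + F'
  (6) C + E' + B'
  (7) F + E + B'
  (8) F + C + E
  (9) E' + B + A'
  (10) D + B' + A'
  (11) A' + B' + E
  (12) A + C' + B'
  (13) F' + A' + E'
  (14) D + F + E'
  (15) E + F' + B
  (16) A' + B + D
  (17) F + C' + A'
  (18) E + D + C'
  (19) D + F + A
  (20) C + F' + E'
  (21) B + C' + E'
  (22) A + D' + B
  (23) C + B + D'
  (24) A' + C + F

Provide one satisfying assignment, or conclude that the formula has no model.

Branch on A: set A = 1.
Branch on E: set E = 0.
The clause (B') is unit, so B = 0.
The clause (F') is unit, so F = 0.
The clause (C) is unit, so C = 1.
Now (C') is unsatisfied and unit — conflict.
Undo E and try E = 1.
The clause (B) is unit, so B = 1.
The clause (D') is unit, so D = 0.
Now (D) is unsatisfied and unit — conflict.
Neither E = 1 nor E = 0 works.
Undo A and try A = 0.
Branch on B: set B = 1.
The clause (F') is unit, so F = 0.
The clause (E) is unit, so E = 1.
The clause (D') is unit, so D = 0.
Now (D) is unsatisfied and unit — conflict.
Undo B and try B = 0.
The clause (F) is unit, so F = 1.
The clause (E) is unit, so E = 1.
The clause (C) is unit, so C = 1.
Now (C') is unsatisfied and unit — conflict.
Neither B = 1 nor B = 0 works.
Neither A = 1 nor A = 0 works.

UNSATISFIABLE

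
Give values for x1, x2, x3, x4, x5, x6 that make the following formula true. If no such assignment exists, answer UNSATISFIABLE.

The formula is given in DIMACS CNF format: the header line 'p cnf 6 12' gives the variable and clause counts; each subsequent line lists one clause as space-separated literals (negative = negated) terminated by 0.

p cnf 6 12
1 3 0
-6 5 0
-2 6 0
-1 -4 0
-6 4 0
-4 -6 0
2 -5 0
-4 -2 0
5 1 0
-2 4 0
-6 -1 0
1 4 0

Suppose x1 = True.
(¬x4) alone gives x4 = False.
(¬x6) alone gives x6 = False.
(¬x2) alone gives x2 = False.
(¬x5) alone gives x5 = False.
No clause remains; x3 is free.

x1=True, x2=False, x3=False, x4=False, x5=False, x6=False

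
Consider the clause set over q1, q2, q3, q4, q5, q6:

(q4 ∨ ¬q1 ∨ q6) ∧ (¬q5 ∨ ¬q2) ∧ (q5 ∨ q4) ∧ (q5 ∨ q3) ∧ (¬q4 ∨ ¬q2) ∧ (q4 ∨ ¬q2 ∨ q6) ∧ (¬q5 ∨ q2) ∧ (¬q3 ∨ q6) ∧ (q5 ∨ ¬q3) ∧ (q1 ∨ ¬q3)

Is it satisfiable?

No

Branch on q5: set q5 = False.
(q4) alone gives q4 = True.
(q3) alone gives q3 = True.
But (¬q3) is also a unit clause — contradiction.
That branch fails; take q5 = True instead.
(¬q2) alone gives q2 = False.
But (q2) is also a unit clause — contradiction.
Either choice for q5 ends in contradiction.
No assignment satisfies every clause.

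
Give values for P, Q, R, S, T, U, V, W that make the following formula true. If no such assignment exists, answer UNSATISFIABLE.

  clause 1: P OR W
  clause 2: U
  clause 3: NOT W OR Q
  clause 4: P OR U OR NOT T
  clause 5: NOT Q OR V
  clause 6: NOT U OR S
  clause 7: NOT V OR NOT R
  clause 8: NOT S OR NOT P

P=false, Q=true, R=false, S=true, T=true, U=true, V=true, W=true

The clause (U) is unit, so U = true.
The clause (S) is unit, so S = true.
The clause (NOT P) is unit, so P = false.
The clause (W) is unit, so W = true.
The clause (Q) is unit, so Q = true.
The clause (V) is unit, so V = true.
The clause (NOT R) is unit, so R = false.
All clauses hold; T can take either value.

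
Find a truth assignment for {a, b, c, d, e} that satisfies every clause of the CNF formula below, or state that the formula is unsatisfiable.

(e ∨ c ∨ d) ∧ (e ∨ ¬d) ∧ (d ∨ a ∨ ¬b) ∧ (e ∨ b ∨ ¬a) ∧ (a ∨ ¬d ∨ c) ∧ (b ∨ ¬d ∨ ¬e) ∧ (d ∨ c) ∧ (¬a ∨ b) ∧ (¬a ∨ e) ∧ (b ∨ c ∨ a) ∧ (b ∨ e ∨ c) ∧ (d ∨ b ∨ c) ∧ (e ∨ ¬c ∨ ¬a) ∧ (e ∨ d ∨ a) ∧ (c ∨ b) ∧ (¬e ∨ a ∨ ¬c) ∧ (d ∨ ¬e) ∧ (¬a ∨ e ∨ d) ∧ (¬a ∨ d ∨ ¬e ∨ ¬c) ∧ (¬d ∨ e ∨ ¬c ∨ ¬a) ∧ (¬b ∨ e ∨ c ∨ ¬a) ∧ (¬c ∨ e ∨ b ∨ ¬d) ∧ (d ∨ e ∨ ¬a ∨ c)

a: True; b: True; c: False; d: True; e: True

Suppose e = True.
(d) alone gives d = True.
(b) alone gives b = True.
Suppose a = True.
All clauses hold; c can take either value.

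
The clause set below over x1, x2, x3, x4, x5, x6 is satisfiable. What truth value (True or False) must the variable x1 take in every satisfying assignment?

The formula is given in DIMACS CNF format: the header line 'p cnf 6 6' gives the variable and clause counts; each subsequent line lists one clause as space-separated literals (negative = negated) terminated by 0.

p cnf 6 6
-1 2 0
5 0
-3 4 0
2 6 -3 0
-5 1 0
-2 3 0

True

Suppose x1 = False.
From the singleton clause (x5), x5 = True.
That conflicts with the unit clause (¬x5).
So every satisfying assignment has x1 = True.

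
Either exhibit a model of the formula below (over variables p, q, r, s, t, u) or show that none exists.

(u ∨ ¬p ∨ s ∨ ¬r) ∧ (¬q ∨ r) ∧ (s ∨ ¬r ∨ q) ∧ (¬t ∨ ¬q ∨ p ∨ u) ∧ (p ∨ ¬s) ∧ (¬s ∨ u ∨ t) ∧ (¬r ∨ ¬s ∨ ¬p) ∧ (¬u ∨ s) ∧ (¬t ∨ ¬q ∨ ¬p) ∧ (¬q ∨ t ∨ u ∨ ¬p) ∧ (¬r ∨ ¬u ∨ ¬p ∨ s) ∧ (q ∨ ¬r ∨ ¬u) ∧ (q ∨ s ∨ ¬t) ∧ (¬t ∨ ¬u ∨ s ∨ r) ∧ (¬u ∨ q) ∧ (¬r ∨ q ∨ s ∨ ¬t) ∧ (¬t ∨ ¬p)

Suppose q = True.
From the singleton clause (r), r = True.
Suppose p = False.
From the singleton clause (¬s), s = False.
From the singleton clause (¬u), u = False.
From the singleton clause (¬t), t = False.
This assignment satisfies each clause.

p: False,  q: True,  r: True,  s: False,  t: False,  u: False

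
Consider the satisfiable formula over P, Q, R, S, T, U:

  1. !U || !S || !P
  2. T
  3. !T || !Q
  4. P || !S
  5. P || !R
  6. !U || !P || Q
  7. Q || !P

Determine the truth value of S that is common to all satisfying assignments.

False

Suppose S = true.
The clause (T) is unit, so T = true.
The clause (!Q) is unit, so Q = false.
The clause (P) is unit, so P = true.
Now (!P) is unsatisfied and unit — conflict.
So every satisfying assignment has S = False.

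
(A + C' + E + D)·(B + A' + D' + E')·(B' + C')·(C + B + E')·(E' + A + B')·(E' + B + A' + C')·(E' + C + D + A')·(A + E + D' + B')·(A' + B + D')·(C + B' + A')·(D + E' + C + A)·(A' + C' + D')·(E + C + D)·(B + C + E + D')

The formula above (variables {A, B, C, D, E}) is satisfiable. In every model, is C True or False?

True

Suppose C = 0.
Try B = 1.
The clause (A') is unit, so A = 0.
The clause (E') is unit, so E = 0.
The clause (D') is unit, so D = 0.
But (D) is also a unit clause — contradiction.
That branch fails; take B = 0 instead.
The clause (E') is unit, so E = 0.
The clause (D) is unit, so D = 1.
But (D') is also a unit clause — contradiction.
Neither B = 1 nor B = 0 works.
So every satisfying assignment has C = True.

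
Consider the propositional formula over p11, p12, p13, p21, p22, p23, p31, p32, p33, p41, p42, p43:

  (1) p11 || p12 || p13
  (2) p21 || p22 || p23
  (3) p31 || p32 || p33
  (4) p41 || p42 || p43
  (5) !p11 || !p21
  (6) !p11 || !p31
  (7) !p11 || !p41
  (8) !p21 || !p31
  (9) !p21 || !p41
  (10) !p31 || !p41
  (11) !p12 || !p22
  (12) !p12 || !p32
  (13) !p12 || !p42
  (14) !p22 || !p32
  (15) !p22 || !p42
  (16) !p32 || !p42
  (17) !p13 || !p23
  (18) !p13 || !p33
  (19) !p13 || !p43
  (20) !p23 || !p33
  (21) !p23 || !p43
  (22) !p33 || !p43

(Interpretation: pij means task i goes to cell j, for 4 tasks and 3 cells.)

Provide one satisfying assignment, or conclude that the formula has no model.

Suppose p11 = false.
Suppose p12 = true.
From the singleton clause (!p22), p22 = false.
From the singleton clause (!p32), p32 = false.
From the singleton clause (!p42), p42 = false.
Suppose p21 = true.
From the singleton clause (!p31), p31 = false.
From the singleton clause (p33), p33 = true.
From the singleton clause (!p41), p41 = false.
From the singleton clause (p43), p43 = true.
That conflicts with the unit clause (!p43).
Undo p21 and try p21 = false.
From the singleton clause (p23), p23 = true.
From the singleton clause (!p13), p13 = false.
From the singleton clause (!p33), p33 = false.
From the singleton clause (p31), p31 = true.
From the singleton clause (!p41), p41 = false.
From the singleton clause (p43), p43 = true.
That conflicts with the unit clause (!p43).
Either choice for p21 ends in contradiction.
Undo p12 and try p12 = false.
From the singleton clause (p13), p13 = true.
From the singleton clause (!p23), p23 = false.
From the singleton clause (!p33), p33 = false.
From the singleton clause (!p43), p43 = false.
Suppose p21 = true.
From the singleton clause (!p31), p31 = false.
From the singleton clause (p32), p32 = true.
From the singleton clause (!p41), p41 = false.
From the singleton clause (p42), p42 = true.
That conflicts with the unit clause (!p42).
Undo p21 and try p21 = false.
From the singleton clause (p22), p22 = true.
From the singleton clause (!p32), p32 = false.
From the singleton clause (p31), p31 = true.
From the singleton clause (!p41), p41 = false.
From the singleton clause (p42), p42 = true.
That conflicts with the unit clause (!p42).
Either choice for p21 ends in contradiction.
Either choice for p12 ends in contradiction.
Undo p11 and try p11 = true.
From the singleton clause (!p21), p21 = false.
From the singleton clause (!p31), p31 = false.
From the singleton clause (!p41), p41 = false.
Suppose p22 = true.
From the singleton clause (!p12), p12 = false.
From the singleton clause (!p32), p32 = false.
From the singleton clause (p33), p33 = true.
From the singleton clause (!p42), p42 = false.
From the singleton clause (p43), p43 = true.
That conflicts with the unit clause (!p43).
Undo p22 and try p22 = false.
From the singleton clause (p23), p23 = true.
From the singleton clause (!p13), p13 = false.
From the singleton clause (!p33), p33 = false.
From the singleton clause (p32), p32 = true.
From the singleton clause (!p12), p12 = false.
From the singleton clause (!p42), p42 = false.
From the singleton clause (p43), p43 = true.
That conflicts with the unit clause (!p43).
Either choice for p22 ends in contradiction.
Either choice for p11 ends in contradiction.

UNSATISFIABLE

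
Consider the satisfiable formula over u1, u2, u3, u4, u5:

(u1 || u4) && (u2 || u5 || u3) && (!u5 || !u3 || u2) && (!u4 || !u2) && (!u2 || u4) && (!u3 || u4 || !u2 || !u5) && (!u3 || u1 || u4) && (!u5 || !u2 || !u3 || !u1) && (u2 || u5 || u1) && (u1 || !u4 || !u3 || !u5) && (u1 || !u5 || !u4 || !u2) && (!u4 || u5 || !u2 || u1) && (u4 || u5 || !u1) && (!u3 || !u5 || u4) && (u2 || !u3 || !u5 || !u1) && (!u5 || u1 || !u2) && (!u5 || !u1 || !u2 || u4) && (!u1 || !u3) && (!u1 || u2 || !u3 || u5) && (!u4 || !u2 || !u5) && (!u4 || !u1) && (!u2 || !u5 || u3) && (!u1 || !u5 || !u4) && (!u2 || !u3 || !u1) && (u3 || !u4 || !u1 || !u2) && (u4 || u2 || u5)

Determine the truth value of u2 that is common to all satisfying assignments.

False

Suppose u2 = true.
Unit clause (!u4) forces u4 = false.
That conflicts with the unit clause (u4).
So every satisfying assignment has u2 = False.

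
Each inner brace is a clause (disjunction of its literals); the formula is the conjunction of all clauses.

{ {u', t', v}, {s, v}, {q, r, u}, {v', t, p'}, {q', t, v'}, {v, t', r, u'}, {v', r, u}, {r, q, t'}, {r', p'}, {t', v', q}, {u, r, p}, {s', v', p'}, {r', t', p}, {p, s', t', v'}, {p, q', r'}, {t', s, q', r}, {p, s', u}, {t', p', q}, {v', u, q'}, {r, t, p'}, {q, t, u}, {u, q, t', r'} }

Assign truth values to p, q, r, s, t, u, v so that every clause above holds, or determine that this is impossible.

Suppose s = 1.
Suppose r = 0.
Suppose q = 0.
From the singleton clause (u), u = 1.
From the singleton clause (t'), t = 0.
From the singleton clause (p'), p = 0.
Every clause is now satisfied; v is unconstrained.

p ↦ 0, q ↦ 0, r ↦ 0, s ↦ 1, t ↦ 0, u ↦ 1, v ↦ 0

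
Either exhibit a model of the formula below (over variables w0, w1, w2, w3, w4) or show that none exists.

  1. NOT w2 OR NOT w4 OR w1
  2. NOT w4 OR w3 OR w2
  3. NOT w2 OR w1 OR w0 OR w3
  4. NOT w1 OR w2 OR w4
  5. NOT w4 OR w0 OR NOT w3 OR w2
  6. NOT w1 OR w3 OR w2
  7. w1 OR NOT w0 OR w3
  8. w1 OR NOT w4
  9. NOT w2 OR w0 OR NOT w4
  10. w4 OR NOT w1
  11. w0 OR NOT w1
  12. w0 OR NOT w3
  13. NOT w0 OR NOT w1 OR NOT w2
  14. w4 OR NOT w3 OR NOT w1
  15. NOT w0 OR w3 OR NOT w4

w0=true,  w1=false,  w2=true,  w3=true,  w4=false

Case w1 = false:
Unit clause (NOT w4) forces w4 = false.
Case w0 = true:
Unit clause (w3) forces w3 = true.
Every clause is now satisfied; w2 is unconstrained.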